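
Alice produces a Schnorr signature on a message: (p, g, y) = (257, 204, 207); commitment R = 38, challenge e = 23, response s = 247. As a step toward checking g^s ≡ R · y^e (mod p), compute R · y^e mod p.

87

207^2 = 42849 ≡ 187
207^4 ≡ 187^2 = 34969 ≡ 17
207^8 ≡ 17^2 = 289 ≡ 32
207^16 ≡ 32^2 = 1024 ≡ 253
23 = 16 + 4 + 2 + 1, so 207^23 ≡ 253·17·187·207 ≡ 239 (mod 257)
R · y^e ≡ 38·239 = 9082 ≡ 87 (mod 257)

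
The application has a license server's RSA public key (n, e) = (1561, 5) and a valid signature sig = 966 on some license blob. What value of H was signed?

301

sig^2 ≡ 966^2 = 933156 ≡ 1239
sig^4 ≡ 1239^2 = 1535121 ≡ 658
5 = 4 + 1, so sig^5 ≡ 658·966 ≡ 301 (mod 1561)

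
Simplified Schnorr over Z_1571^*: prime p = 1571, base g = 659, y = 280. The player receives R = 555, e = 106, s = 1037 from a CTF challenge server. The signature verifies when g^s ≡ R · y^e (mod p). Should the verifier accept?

accept

g^s mod p:
659^1037 mod 1571 = 1335
R · y^e mod p:
280^106 mod 1571 = 427
555·427 = 236985 ≡ 1335 (mod 1571)
1335 ≡ 1335 (mod 1571); signature holds.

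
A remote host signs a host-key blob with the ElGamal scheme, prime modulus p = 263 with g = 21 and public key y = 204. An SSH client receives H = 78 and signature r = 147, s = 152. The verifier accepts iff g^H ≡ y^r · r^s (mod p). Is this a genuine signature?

forged

Left side g^H mod p:
21^2 = 441 ≡ 178
21^4 ≡ 178^2 = 31684 ≡ 124
21^8 ≡ 124^2 = 15376 ≡ 122
21^16 ≡ 122^2 = 14884 ≡ 156
21^32 ≡ 156^2 = 24336 ≡ 140
21^64 ≡ 140^2 = 19600 ≡ 138
78 = 64 + 8 + 4 + 2, so 21^78 ≡ 138·122·124·178 ≡ 183 (mod 263)
Right side y^r · r^s mod p:
204^2 = 41616 ≡ 62
204^4 ≡ 62^2 = 3844 ≡ 162
204^8 ≡ 162^2 = 26244 ≡ 207
204^16 ≡ 207^2 = 42849 ≡ 243
204^32 ≡ 243^2 = 59049 ≡ 137
204^64 ≡ 137^2 = 18769 ≡ 96
204^128 ≡ 96^2 = 9216 ≡ 11
147 = 128 + 16 + 2 + 1, so 204^147 ≡ 11·243·62·204 ≡ 243 (mod 263)
147^2 = 21609 ≡ 43
147^4 ≡ 43^2 = 1849 ≡ 8
147^8 ≡ 8^2 = 64
147^16 ≡ 64^2 = 4096 ≡ 151
147^32 ≡ 151^2 = 22801 ≡ 183
147^64 ≡ 183^2 = 33489 ≡ 88
147^128 ≡ 88^2 = 7744 ≡ 117
152 = 128 + 16 + 8, so 147^152 ≡ 117·151·64 ≡ 51 (mod 263)
243·51 = 12393 ≡ 32 (mod 263)
183 ≠ 32, so verification fails.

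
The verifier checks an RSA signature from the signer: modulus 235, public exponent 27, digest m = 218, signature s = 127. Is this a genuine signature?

genuine

s^2 ≡ 127^2 = 16129 ≡ 149
s^4 ≡ 149^2 = 22201 ≡ 111
s^8 ≡ 111^2 = 12321 ≡ 101
s^16 ≡ 101^2 = 10201 ≡ 96
27 = 16 + 8 + 2 + 1, so s^27 ≡ 96·101·149·127 ≡ 218 (mod 235)
Since 218 equals the digest 218, verification succeeds.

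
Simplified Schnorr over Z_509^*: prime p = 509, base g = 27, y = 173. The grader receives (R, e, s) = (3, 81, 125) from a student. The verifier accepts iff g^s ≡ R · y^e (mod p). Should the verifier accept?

reject

g^s mod p:
27^2 = 729 ≡ 220
27^4 ≡ 220^2 = 48400 ≡ 45
27^8 ≡ 45^2 = 2025 ≡ 498
27^16 ≡ 498^2 = 248004 ≡ 121
27^32 ≡ 121^2 = 14641 ≡ 389
27^64 ≡ 389^2 = 151321 ≡ 148
125 = 64 + 32 + 16 + 8 + 4 + 1, so 27^125 ≡ 148·389·121·498·45·27 ≡ 112 (mod 509)
R · y^e mod p:
173^2 = 29929 ≡ 407
173^4 ≡ 407^2 = 165649 ≡ 224
173^8 ≡ 224^2 = 50176 ≡ 294
173^16 ≡ 294^2 = 86436 ≡ 415
173^32 ≡ 415^2 = 172225 ≡ 183
173^64 ≡ 183^2 = 33489 ≡ 404
81 = 64 + 16 + 1, so 173^81 ≡ 404·415·173 ≡ 324 (mod 509)
3·324 = 972 ≡ 463 (mod 509)
112 ≠ 463; the check fails.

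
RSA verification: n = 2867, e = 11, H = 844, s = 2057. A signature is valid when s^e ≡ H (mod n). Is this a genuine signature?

forged

s^2 ≡ 2057^2 = 4231249 ≡ 2424
s^4 ≡ 2424^2 = 5875776 ≡ 1293
s^8 ≡ 1293^2 = 1671849 ≡ 388
11 = 8 + 2 + 1, so s^11 ≡ 388·2424·2057 ≡ 1653 (mod 2867)
1653 ≠ 844, so verification fails.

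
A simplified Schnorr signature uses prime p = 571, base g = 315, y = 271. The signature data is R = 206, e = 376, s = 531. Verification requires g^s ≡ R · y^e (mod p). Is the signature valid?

invalid

g^s mod p:
315^2 = 99225 ≡ 442
315^4 ≡ 442^2 = 195364 ≡ 82
315^8 ≡ 82^2 = 6724 ≡ 443
315^16 ≡ 443^2 = 196249 ≡ 396
315^32 ≡ 396^2 = 156816 ≡ 362
315^64 ≡ 362^2 = 131044 ≡ 285
315^128 ≡ 285^2 = 81225 ≡ 143
315^256 ≡ 143^2 = 20449 ≡ 464
315^512 ≡ 464^2 = 215296 ≡ 29
531 = 512 + 16 + 2 + 1, so 315^531 ≡ 29·396·442·315 ≡ 265 (mod 571)
R · y^e mod p:
271^2 = 73441 ≡ 353
271^4 ≡ 353^2 = 124609 ≡ 131
271^8 ≡ 131^2 = 17161 ≡ 31
271^16 ≡ 31^2 = 961 ≡ 390
271^32 ≡ 390^2 = 152100 ≡ 214
271^64 ≡ 214^2 = 45796 ≡ 116
271^128 ≡ 116^2 = 13456 ≡ 323
271^256 ≡ 323^2 = 104329 ≡ 407
376 = 256 + 64 + 32 + 16 + 8, so 271^376 ≡ 407·116·214·390·31 ≡ 170 (mod 571)
206·170 = 35020 ≡ 189 (mod 571)
265 ≠ 189; the check fails.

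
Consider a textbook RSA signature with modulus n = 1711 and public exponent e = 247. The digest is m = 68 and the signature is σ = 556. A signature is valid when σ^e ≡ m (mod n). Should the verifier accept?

reject

σ^2 ≡ 556^2 = 309136 ≡ 1156
σ^4 ≡ 1156^2 = 1336336 ≡ 45
σ^8 ≡ 45^2 = 2025 ≡ 314
σ^16 ≡ 314^2 = 98596 ≡ 1069
σ^32 ≡ 1069^2 = 1142761 ≡ 1524
σ^64 ≡ 1524^2 = 2322576 ≡ 749
σ^128 ≡ 749^2 = 561001 ≡ 1504
247 = 128 + 64 + 32 + 16 + 4 + 2 + 1, so σ^247 ≡ 1504·749·1524·1069·45·1156·556 ≡ 1657 (mod 1711)
σ^247 mod 1711 = 1657, but m = 68.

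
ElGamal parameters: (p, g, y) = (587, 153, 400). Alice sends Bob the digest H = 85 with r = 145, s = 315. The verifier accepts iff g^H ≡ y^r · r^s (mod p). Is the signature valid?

Left side g^H mod p:
153^2 = 23409 ≡ 516
153^4 ≡ 516^2 = 266256 ≡ 345
153^8 ≡ 345^2 = 119025 ≡ 451
153^16 ≡ 451^2 = 203401 ≡ 299
153^32 ≡ 299^2 = 89401 ≡ 177
153^64 ≡ 177^2 = 31329 ≡ 218
85 = 64 + 16 + 4 + 1, so 153^85 ≡ 218·299·345·153 ≡ 49 (mod 587)
Right side y^r · r^s mod p:
400^2 = 160000 ≡ 336
400^4 ≡ 336^2 = 112896 ≡ 192
400^8 ≡ 192^2 = 36864 ≡ 470
400^16 ≡ 470^2 = 220900 ≡ 188
400^32 ≡ 188^2 = 35344 ≡ 124
400^64 ≡ 124^2 = 15376 ≡ 114
400^128 ≡ 114^2 = 12996 ≡ 82
145 = 128 + 16 + 1, so 400^145 ≡ 82·188·400 ≡ 552 (mod 587)
145^2 = 21025 ≡ 480
145^4 ≡ 480^2 = 230400 ≡ 296
145^8 ≡ 296^2 = 87616 ≡ 153
145^16 ≡ 153^2 = 23409 ≡ 516
145^32 ≡ 516^2 = 266256 ≡ 345
145^64 ≡ 345^2 = 119025 ≡ 451
145^128 ≡ 451^2 = 203401 ≡ 299
145^256 ≡ 299^2 = 89401 ≡ 177
315 = 256 + 32 + 16 + 8 + 2 + 1, so 145^315 ≡ 177·345·516·153·480·145 ≡ 85 (mod 587)
552·85 = 46920 ≡ 547 (mod 587)
49 ≠ 547, so verification fails.

invalid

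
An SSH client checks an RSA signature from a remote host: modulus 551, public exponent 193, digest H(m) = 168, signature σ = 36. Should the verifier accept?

accept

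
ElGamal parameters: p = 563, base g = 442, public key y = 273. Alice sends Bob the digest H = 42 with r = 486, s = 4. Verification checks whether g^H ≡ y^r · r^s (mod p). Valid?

Left side g^H mod p:
442^2 = 195364 ≡ 3
442^4 ≡ 3^2 = 9
442^8 ≡ 9^2 = 81
442^16 ≡ 81^2 = 6561 ≡ 368
442^32 ≡ 368^2 = 135424 ≡ 304
42 = 32 + 8 + 2, so 442^42 ≡ 304·81·3 ≡ 119 (mod 563)
Right side y^r · r^s mod p:
273^2 = 74529 ≡ 213
273^4 ≡ 213^2 = 45369 ≡ 329
273^8 ≡ 329^2 = 108241 ≡ 145
273^16 ≡ 145^2 = 21025 ≡ 194
273^32 ≡ 194^2 = 37636 ≡ 478
273^64 ≡ 478^2 = 228484 ≡ 469
273^128 ≡ 469^2 = 219961 ≡ 391
273^256 ≡ 391^2 = 152881 ≡ 308
486 = 256 + 128 + 64 + 32 + 4 + 2, so 273^486 ≡ 308·391·469·478·329·213 ≡ 518 (mod 563)
486^2 = 236196 ≡ 299
486^4 ≡ 299^2 = 89401 ≡ 447
518·447 = 231546 ≡ 153 (mod 563)
119 ≠ 153, so verification fails.

no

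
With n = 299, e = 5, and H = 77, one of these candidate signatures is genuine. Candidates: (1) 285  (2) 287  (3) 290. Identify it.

Candidate 1: Squares mod 299: 285^1≡285, 285^2≡196, 285^4≡144; 5 = 4 + 1, so 285^5 ≡ 144·285 ≡ 77 (mod 299)
  → matches H = 77
Candidate 2: Squares mod 299: 287^1≡287, 287^2≡144, 287^4≡105; 5 = 4 + 1, so 287^5 ≡ 105·287 ≡ 235 (mod 299)
Candidate 3: Squares mod 299: 290^1≡290, 290^2≡81, 290^4≡282; 5 = 4 + 1, so 290^5 ≡ 282·290 ≡ 153 (mod 299)

1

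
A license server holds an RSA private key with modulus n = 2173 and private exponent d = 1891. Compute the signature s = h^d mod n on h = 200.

1358

h^2 ≡ 200^2 = 40000 ≡ 886
h^4 ≡ 886^2 = 784996 ≡ 543
h^8 ≡ 543^2 = 294849 ≡ 1494
h^16 ≡ 1494^2 = 2232036 ≡ 365
h^32 ≡ 365^2 = 133225 ≡ 672
h^64 ≡ 672^2 = 451584 ≡ 1773
h^128 ≡ 1773^2 = 3143529 ≡ 1371
h^256 ≡ 1371^2 = 1879641 ≡ 2169
h^512 ≡ 2169^2 = 4704561 ≡ 16
h^1024 ≡ 16^2 = 256
1891 = 1024 + 512 + 256 + 64 + 32 + 2 + 1, so h^1891 ≡ 256·16·2169·1773·672·886·200 ≡ 1358 (mod 2173)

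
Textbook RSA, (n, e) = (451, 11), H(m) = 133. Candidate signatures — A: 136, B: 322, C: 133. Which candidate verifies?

Candidate A: Squares mod 451: 136^1≡136, 136^2≡5, 136^4≡25, 136^8≡174; 11 = 8 + 2 + 1, so 136^11 ≡ 174·5·136 ≡ 158 (mod 451)
Candidate B: Squares mod 451: 322^1≡322, 322^2≡405, 322^4≡312, 322^8≡379; 11 = 8 + 2 + 1, so 322^11 ≡ 379·405·322 ≡ 300 (mod 451)
Candidate C: Squares mod 451: 133^1≡133, 133^2≡100, 133^4≡78, 133^8≡221; 11 = 8 + 2 + 1, so 133^11 ≡ 221·100·133 ≡ 133 (mod 451)
  → matches H(m) = 133

C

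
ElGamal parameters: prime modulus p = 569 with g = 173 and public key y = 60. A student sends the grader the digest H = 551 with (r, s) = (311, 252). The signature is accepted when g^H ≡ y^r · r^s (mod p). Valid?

Left side g^H mod p:
173^2 = 29929 ≡ 341
173^4 ≡ 341^2 = 116281 ≡ 205
173^8 ≡ 205^2 = 42025 ≡ 488
173^16 ≡ 488^2 = 238144 ≡ 302
173^32 ≡ 302^2 = 91204 ≡ 164
173^64 ≡ 164^2 = 26896 ≡ 153
173^128 ≡ 153^2 = 23409 ≡ 80
173^256 ≡ 80^2 = 6400 ≡ 141
173^512 ≡ 141^2 = 19881 ≡ 535
551 = 512 + 32 + 4 + 2 + 1, so 173^551 ≡ 535·164·205·341·173 ≡ 463 (mod 569)
Right side y^r · r^s mod p:
60^2 = 3600 ≡ 186
60^4 ≡ 186^2 = 34596 ≡ 456
60^8 ≡ 456^2 = 207936 ≡ 251
60^16 ≡ 251^2 = 63001 ≡ 411
60^32 ≡ 411^2 = 168921 ≡ 497
60^64 ≡ 497^2 = 247009 ≡ 63
60^128 ≡ 63^2 = 3969 ≡ 555
60^256 ≡ 555^2 = 308025 ≡ 196
311 = 256 + 32 + 16 + 4 + 2 + 1, so 60^311 ≡ 196·497·411·456·186·60 ≡ 286 (mod 569)
311^2 = 96721 ≡ 560
311^4 ≡ 560^2 = 313600 ≡ 81
311^8 ≡ 81^2 = 6561 ≡ 302
311^16 ≡ 302^2 = 91204 ≡ 164
311^32 ≡ 164^2 = 26896 ≡ 153
311^64 ≡ 153^2 = 23409 ≡ 80
311^128 ≡ 80^2 = 6400 ≡ 141
252 = 128 + 64 + 32 + 16 + 8 + 4, so 311^252 ≡ 141·80·153·164·302·81 ≡ 119 (mod 569)
286·119 = 34034 ≡ 463 (mod 569)
463 ≡ 463 (mod 569), so the signature is genuine.

yes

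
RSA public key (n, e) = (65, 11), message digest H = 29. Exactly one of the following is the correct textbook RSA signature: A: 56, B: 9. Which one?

Candidate A: Squares mod 65: 56^1≡56, 56^2≡16, 56^4≡61, 56^8≡16; 11 = 8 + 2 + 1, so 56^11 ≡ 16·16·56 ≡ 36 (mod 65)
Candidate B: Squares mod 65: 9^1≡9, 9^2≡16, 9^4≡61, 9^8≡16; 11 = 8 + 2 + 1, so 9^11 ≡ 16·16·9 ≡ 29 (mod 65)
  → matches H = 29

B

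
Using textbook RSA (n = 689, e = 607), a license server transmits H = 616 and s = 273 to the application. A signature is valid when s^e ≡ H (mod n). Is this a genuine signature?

Squares mod 689: s^1≡273, s^2≡117, s^4≡598, s^8≡13, s^16≡169, s^32≡312, s^64≡195, s^128≡130, s^256≡364, s^512≡208
607 = 512 + 64 + 16 + 8 + 4 + 2 + 1, so s^607 ≡ 208·195·169·13·598·117·273 ≡ 585 (mod 689)
s^607 mod 689 = 585, but H = 616.

forged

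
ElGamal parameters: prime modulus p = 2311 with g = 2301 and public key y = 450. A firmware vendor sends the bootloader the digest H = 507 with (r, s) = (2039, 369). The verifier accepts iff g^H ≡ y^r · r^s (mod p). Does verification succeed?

fails

Left side g^H mod p:
Squares mod 2311: 2301^1≡2301, 2301^2≡100, 2301^4≡756, 2301^8≡719, 2301^16≡1608, 2301^32≡1966, 2301^64≡1164, 2301^128≡650, 2301^256≡1898
507 = 256 + 128 + 64 + 32 + 16 + 8 + 2 + 1, so 2301^507 ≡ 1898·650·1164·1966·1608·719·100·2301 ≡ 185 (mod 2311)
Right side y^r · r^s mod p:
Squares mod 2311: 450^1≡450, 450^2≡1443, 450^4≡38, 450^8≡1444, 450^16≡614, 450^32≡303, 450^64≡1680, 450^128≡669, 450^256≡1538, 450^512≡1291, 450^1024≡450
2039 = 1024 + 512 + 256 + 128 + 64 + 32 + 16 + 4 + 2 + 1, so 450^2039 ≡ 450·1291·1538·669·1680·303·614·38·1443·450 ≡ 1111 (mod 2311)
Squares mod 2311: 2039^1≡2039, 2039^2≡32, 2039^4≡1024, 2039^8≡1693, 2039^16≡609, 2039^32≡1121, 2039^64≡1768, 2039^128≡1352, 2039^256≡2214
369 = 256 + 64 + 32 + 16 + 1, so 2039^369 ≡ 2214·1768·1121·609·2039 ≡ 1193 (mod 2311)
1111·1193 = 1325423 ≡ 1220 (mod 2311)
185 ≠ 1220, so verification fails.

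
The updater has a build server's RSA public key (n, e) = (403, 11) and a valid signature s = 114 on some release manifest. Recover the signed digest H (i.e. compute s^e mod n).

43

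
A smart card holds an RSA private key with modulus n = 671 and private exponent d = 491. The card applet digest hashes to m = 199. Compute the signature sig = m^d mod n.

m^2 ≡ 199^2 = 39601 ≡ 12
m^4 ≡ 12^2 = 144
m^8 ≡ 144^2 = 20736 ≡ 606
m^16 ≡ 606^2 = 367236 ≡ 199
m^32 ≡ 199^2 = 39601 ≡ 12
m^64 ≡ 12^2 = 144
m^128 ≡ 144^2 = 20736 ≡ 606
m^256 ≡ 606^2 = 367236 ≡ 199
491 = 256 + 128 + 64 + 32 + 8 + 2 + 1, so m^491 ≡ 199·606·144·12·606·12·199 ≡ 452 (mod 671)

452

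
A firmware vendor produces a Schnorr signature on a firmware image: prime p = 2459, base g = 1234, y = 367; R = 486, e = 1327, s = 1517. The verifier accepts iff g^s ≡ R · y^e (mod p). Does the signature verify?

g^s mod p:
1234^2 = 1522756 ≡ 635
1234^4 ≡ 635^2 = 403225 ≡ 2408
1234^8 ≡ 2408^2 = 5798464 ≡ 142
1234^16 ≡ 142^2 = 20164 ≡ 492
1234^32 ≡ 492^2 = 242064 ≡ 1082
1234^64 ≡ 1082^2 = 1170724 ≡ 240
1234^128 ≡ 240^2 = 57600 ≡ 1043
1234^256 ≡ 1043^2 = 1087849 ≡ 971
1234^512 ≡ 971^2 = 942841 ≡ 1044
1234^1024 ≡ 1044^2 = 1089936 ≡ 599
1517 = 1024 + 256 + 128 + 64 + 32 + 8 + 4 + 1, so 1234^1517 ≡ 599·971·1043·240·1082·142·2408·1234 ≡ 1830 (mod 2459)
R · y^e mod p:
367^2 = 134689 ≡ 1903
367^4 ≡ 1903^2 = 3621409 ≡ 1761
367^8 ≡ 1761^2 = 3101121 ≡ 322
367^16 ≡ 322^2 = 103684 ≡ 406
367^32 ≡ 406^2 = 164836 ≡ 83
367^64 ≡ 83^2 = 6889 ≡ 1971
367^128 ≡ 1971^2 = 3884841 ≡ 2080
367^256 ≡ 2080^2 = 4326400 ≡ 1019
367^512 ≡ 1019^2 = 1038361 ≡ 663
367^1024 ≡ 663^2 = 439569 ≡ 1867
1327 = 1024 + 256 + 32 + 8 + 4 + 2 + 1, so 367^1327 ≡ 1867·1019·83·322·1761·1903·367 ≡ 702 (mod 2459)
486·702 = 341172 ≡ 1830 (mod 2459)
1830 ≡ 1830 (mod 2459); signature holds.

verifies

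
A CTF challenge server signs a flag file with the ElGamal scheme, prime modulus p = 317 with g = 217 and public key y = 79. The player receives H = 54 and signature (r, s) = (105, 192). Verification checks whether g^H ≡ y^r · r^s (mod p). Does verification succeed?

Left side g^H mod p:
217^54 mod 317 = 193
Right side y^r · r^s mod p:
79^105 mod 317 = 34
105^192 mod 317 = 49
34·49 = 1666 ≡ 81 (mod 317)
193 ≠ 81, so verification fails.

fails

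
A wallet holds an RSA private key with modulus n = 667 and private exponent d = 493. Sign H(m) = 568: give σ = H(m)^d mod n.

(H(m))^2 ≡ 568^2 = 322624 ≡ 463
(H(m))^4 ≡ 463^2 = 214369 ≡ 262
(H(m))^8 ≡ 262^2 = 68644 ≡ 610
(H(m))^16 ≡ 610^2 = 372100 ≡ 581
(H(m))^32 ≡ 581^2 = 337561 ≡ 59
(H(m))^64 ≡ 59^2 = 3481 ≡ 146
(H(m))^128 ≡ 146^2 = 21316 ≡ 639
(H(m))^256 ≡ 639^2 = 408321 ≡ 117
493 = 256 + 128 + 64 + 32 + 8 + 4 + 1, so (H(m))^493 ≡ 117·639·146·59·610·262·568 ≡ 307 (mod 667)

307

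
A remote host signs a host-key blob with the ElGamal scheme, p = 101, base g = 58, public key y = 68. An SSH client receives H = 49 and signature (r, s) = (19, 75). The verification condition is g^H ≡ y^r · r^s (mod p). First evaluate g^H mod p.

54

58^2 = 3364 ≡ 31
58^4 ≡ 31^2 = 961 ≡ 52
58^8 ≡ 52^2 = 2704 ≡ 78
58^16 ≡ 78^2 = 6084 ≡ 24
58^32 ≡ 24^2 = 576 ≡ 71
49 = 32 + 16 + 1, so 58^49 ≡ 71·24·58 ≡ 54 (mod 101)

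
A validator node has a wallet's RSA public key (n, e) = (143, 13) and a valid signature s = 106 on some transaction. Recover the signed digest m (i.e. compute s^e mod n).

2

s^2 ≡ 106^2 = 11236 ≡ 82
s^4 ≡ 82^2 = 6724 ≡ 3
s^8 ≡ 3^2 = 9
13 = 8 + 4 + 1, so s^13 ≡ 9·3·106 ≡ 2 (mod 143)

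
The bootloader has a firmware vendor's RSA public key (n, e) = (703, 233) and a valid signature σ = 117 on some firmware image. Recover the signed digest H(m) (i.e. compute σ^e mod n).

Squares mod 703: σ^1≡117, σ^2≡332, σ^4≡556, σ^8≡519, σ^16≡112, σ^32≡593, σ^64≡149, σ^128≡408
233 = 128 + 64 + 32 + 8 + 1, so σ^233 ≡ 408·149·593·519·117 ≡ 450 (mod 703)

450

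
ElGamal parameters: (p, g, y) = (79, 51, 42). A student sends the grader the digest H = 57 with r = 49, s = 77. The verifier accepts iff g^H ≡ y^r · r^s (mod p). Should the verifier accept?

Left side g^H mod p:
51^2 = 2601 ≡ 73
51^4 ≡ 73^2 = 5329 ≡ 36
51^8 ≡ 36^2 = 1296 ≡ 32
51^16 ≡ 32^2 = 1024 ≡ 76
51^32 ≡ 76^2 = 5776 ≡ 9
57 = 32 + 16 + 8 + 1, so 51^57 ≡ 9·76·32·51 ≡ 18 (mod 79)
Right side y^r · r^s mod p:
42^2 = 1764 ≡ 26
42^4 ≡ 26^2 = 676 ≡ 44
42^8 ≡ 44^2 = 1936 ≡ 40
42^16 ≡ 40^2 = 1600 ≡ 20
42^32 ≡ 20^2 = 400 ≡ 5
49 = 32 + 16 + 1, so 42^49 ≡ 5·20·42 ≡ 13 (mod 79)
49^2 = 2401 ≡ 31
49^4 ≡ 31^2 = 961 ≡ 13
49^8 ≡ 13^2 = 169 ≡ 11
49^16 ≡ 11^2 = 121 ≡ 42
49^32 ≡ 42^2 = 1764 ≡ 26
49^64 ≡ 26^2 = 676 ≡ 44
77 = 64 + 8 + 4 + 1, so 49^77 ≡ 44·11·13·49 ≡ 50 (mod 79)
13·50 = 650 ≡ 18 (mod 79)
18 ≡ 18 (mod 79), so the signature is genuine.

accept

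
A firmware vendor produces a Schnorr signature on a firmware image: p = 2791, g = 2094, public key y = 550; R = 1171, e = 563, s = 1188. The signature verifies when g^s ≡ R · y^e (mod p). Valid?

no

g^s mod p:
Squares mod 2791: 2094^1≡2094, 2094^2≡175, 2094^4≡2715, 2094^8≡194, 2094^16≡1353, 2094^32≡2504, 2094^64≡1430, 2094^128≡1888, 2094^256≡437, 2094^512≡1181, 2094^1024≡2052
1188 = 1024 + 128 + 32 + 4, so 2094^1188 ≡ 2052·1888·2504·2715 ≡ 1262 (mod 2791)
R · y^e mod p:
Squares mod 2791: 550^1≡550, 550^2≡1072, 550^4≡2083, 550^8≡1675, 550^16≡670, 550^32≡2340, 550^64≡2449, 550^128≡2533, 550^256≡2371, 550^512≡567
563 = 512 + 32 + 16 + 2 + 1, so 550^563 ≡ 567·2340·670·1072·550 ≡ 211 (mod 2791)
1171·211 = 247081 ≡ 1473 (mod 2791)
1262 ≠ 1473; the check fails.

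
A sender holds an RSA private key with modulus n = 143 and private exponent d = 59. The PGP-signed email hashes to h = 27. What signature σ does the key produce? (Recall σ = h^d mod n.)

h^2 ≡ 27^2 = 729 ≡ 14
h^4 ≡ 14^2 = 196 ≡ 53
h^8 ≡ 53^2 = 2809 ≡ 92
h^16 ≡ 92^2 = 8464 ≡ 27
h^32 ≡ 27^2 = 729 ≡ 14
59 = 32 + 16 + 8 + 2 + 1, so h^59 ≡ 14·27·92·14·27 ≡ 53 (mod 143)

53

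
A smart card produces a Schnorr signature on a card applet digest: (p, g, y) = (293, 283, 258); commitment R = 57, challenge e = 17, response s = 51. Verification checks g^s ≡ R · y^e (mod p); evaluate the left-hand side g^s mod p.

141

Squares mod 293: 283^1≡283, 283^2≡100, 283^4≡38, 283^8≡272, 283^16≡148, 283^32≡222
51 = 32 + 16 + 2 + 1, so 283^51 ≡ 222·148·100·283 ≡ 141 (mod 293)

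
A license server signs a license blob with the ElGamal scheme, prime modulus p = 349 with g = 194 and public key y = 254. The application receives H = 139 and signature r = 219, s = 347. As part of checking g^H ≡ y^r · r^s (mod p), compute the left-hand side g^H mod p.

108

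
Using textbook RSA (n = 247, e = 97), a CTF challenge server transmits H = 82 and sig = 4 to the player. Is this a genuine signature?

sig^2 ≡ 4^2 = 16
sig^4 ≡ 16^2 = 256 ≡ 9
sig^8 ≡ 9^2 = 81
sig^16 ≡ 81^2 = 6561 ≡ 139
sig^32 ≡ 139^2 = 19321 ≡ 55
sig^64 ≡ 55^2 = 3025 ≡ 61
97 = 64 + 32 + 1, so sig^97 ≡ 61·55·4 ≡ 82 (mod 247)
sig^97 mod 247 = 82 matches H.

genuine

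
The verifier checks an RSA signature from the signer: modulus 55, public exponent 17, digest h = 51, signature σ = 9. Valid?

no

Squares mod 55: σ^1≡9, σ^2≡26, σ^4≡16, σ^8≡36, σ^16≡31
17 = 16 + 1, so σ^17 ≡ 31·9 ≡ 4 (mod 55)
4 ≠ 51, so verification fails.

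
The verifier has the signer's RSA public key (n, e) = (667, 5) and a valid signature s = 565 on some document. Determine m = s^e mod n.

s^2 ≡ 565^2 = 319225 ≡ 399
s^4 ≡ 399^2 = 159201 ≡ 455
5 = 4 + 1, so s^5 ≡ 455·565 ≡ 280 (mod 667)

280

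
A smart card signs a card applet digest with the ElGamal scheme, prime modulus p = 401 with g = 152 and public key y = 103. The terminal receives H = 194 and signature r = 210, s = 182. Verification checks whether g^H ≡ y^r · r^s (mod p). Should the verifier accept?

accept

Left side g^H mod p:
152^2 = 23104 ≡ 247
152^4 ≡ 247^2 = 61009 ≡ 57
152^8 ≡ 57^2 = 3249 ≡ 41
152^16 ≡ 41^2 = 1681 ≡ 77
152^32 ≡ 77^2 = 5929 ≡ 315
152^64 ≡ 315^2 = 99225 ≡ 178
152^128 ≡ 178^2 = 31684 ≡ 5
194 = 128 + 64 + 2, so 152^194 ≡ 5·178·247 ≡ 82 (mod 401)
Right side y^r · r^s mod p:
103^2 = 10609 ≡ 183
103^4 ≡ 183^2 = 33489 ≡ 206
103^8 ≡ 206^2 = 42436 ≡ 331
103^16 ≡ 331^2 = 109561 ≡ 88
103^32 ≡ 88^2 = 7744 ≡ 125
103^64 ≡ 125^2 = 15625 ≡ 387
103^128 ≡ 387^2 = 149769 ≡ 196
210 = 128 + 64 + 16 + 2, so 103^210 ≡ 196·387·88·183 ≡ 22 (mod 401)
210^2 = 44100 ≡ 391
210^4 ≡ 391^2 = 152881 ≡ 100
210^8 ≡ 100^2 = 10000 ≡ 376
210^16 ≡ 376^2 = 141376 ≡ 224
210^32 ≡ 224^2 = 50176 ≡ 51
210^64 ≡ 51^2 = 2601 ≡ 195
210^128 ≡ 195^2 = 38025 ≡ 331
182 = 128 + 32 + 16 + 4 + 2, so 210^182 ≡ 331·51·224·100·391 ≡ 186 (mod 401)
22·186 = 4092 ≡ 82 (mod 401)
82 ≡ 82 (mod 401), so the signature is genuine.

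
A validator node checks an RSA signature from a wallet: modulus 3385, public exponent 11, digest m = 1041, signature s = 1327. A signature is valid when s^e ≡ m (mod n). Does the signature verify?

Squares mod 3385: s^1≡1327, s^2≡729, s^4≡3381, s^8≡16
11 = 8 + 2 + 1, so s^11 ≡ 16·729·1327 ≡ 1908 (mod 3385)
The recovered value 1908 does not match the digest 1041.

does not verify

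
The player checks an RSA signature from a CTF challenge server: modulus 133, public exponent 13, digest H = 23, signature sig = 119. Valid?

sig^2 ≡ 119^2 = 14161 ≡ 63
sig^4 ≡ 63^2 = 3969 ≡ 112
sig^8 ≡ 112^2 = 12544 ≡ 42
13 = 8 + 4 + 1, so sig^13 ≡ 42·112·119 ≡ 112 (mod 133)
The recovered value 112 does not match the digest 23.

no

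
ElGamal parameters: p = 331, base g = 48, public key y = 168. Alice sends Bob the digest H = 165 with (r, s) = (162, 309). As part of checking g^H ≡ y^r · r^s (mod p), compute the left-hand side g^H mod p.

Squares mod 331: 48^1≡48, 48^2≡318, 48^4≡169, 48^8≡95, 48^16≡88, 48^32≡131, 48^64≡280, 48^128≡284
165 = 128 + 32 + 4 + 1, so 48^165 ≡ 284·131·169·48 ≡ 330 (mod 331)

330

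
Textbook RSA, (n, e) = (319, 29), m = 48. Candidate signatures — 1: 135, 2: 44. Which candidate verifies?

Candidate 1: 135^2 = 18225 ≡ 42; 135^4 ≡ 42^2 = 1764 ≡ 169; 135^8 ≡ 169^2 = 28561 ≡ 170; 135^16 ≡ 170^2 = 28900 ≡ 190; 29 = 16 + 8 + 4 + 1, so 135^29 ≡ 190·170·169·135 ≡ 48 (mod 319)
  → matches m = 48
Candidate 2: 44^2 = 1936 ≡ 22; 44^4 ≡ 22^2 = 484 ≡ 165; 44^8 ≡ 165^2 = 27225 ≡ 110; 44^16 ≡ 110^2 = 12100 ≡ 297; 29 = 16 + 8 + 4 + 1, so 44^29 ≡ 297·110·165·44 ≡ 44 (mod 319)

1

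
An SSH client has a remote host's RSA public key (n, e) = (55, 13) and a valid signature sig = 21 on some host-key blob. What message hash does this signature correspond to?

sig^2 ≡ 21^2 = 441 ≡ 1
sig^4 ≡ 1^2 = 1
sig^8 ≡ 1^2 = 1
13 = 8 + 4 + 1, so sig^13 ≡ 1·1·21 ≡ 21 (mod 55)

21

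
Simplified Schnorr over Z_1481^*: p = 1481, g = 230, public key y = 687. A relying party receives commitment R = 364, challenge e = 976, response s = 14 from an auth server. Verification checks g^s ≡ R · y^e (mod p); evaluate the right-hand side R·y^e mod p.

687^976 mod 1481 = 169
R · y^e ≡ 364·169 = 61516 ≡ 795 (mod 1481)

795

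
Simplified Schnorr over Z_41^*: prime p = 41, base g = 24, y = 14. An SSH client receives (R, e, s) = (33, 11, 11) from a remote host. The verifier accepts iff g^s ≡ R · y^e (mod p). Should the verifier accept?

reject

g^s mod p:
Squares mod 41: 24^1≡24, 24^2≡2, 24^4≡4, 24^8≡16
11 = 8 + 2 + 1, so 24^11 ≡ 16·2·24 ≡ 30 (mod 41)
R · y^e mod p:
Squares mod 41: 14^1≡14, 14^2≡32, 14^4≡40, 14^8≡1
11 = 8 + 2 + 1, so 14^11 ≡ 1·32·14 ≡ 38 (mod 41)
33·38 = 1254 ≡ 24 (mod 41)
30 ≠ 24; the check fails.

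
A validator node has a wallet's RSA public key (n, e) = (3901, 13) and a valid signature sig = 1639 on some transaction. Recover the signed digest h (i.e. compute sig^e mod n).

sig^2 ≡ 1639^2 = 2686321 ≡ 2433
sig^4 ≡ 2433^2 = 5919489 ≡ 1672
sig^8 ≡ 1672^2 = 2795584 ≡ 2468
13 = 8 + 4 + 1, so sig^13 ≡ 2468·1672·1639 ≡ 3303 (mod 3901)

3303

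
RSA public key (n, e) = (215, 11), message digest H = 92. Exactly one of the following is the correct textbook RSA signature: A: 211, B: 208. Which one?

B

Candidate A: 211^2 = 44521 ≡ 16; 211^4 ≡ 16^2 = 256 ≡ 41; 211^8 ≡ 41^2 = 1681 ≡ 176; 11 = 8 + 2 + 1, so 211^11 ≡ 176·16·211 ≡ 131 (mod 215)
Candidate B: 208^2 = 43264 ≡ 49; 208^4 ≡ 49^2 = 2401 ≡ 36; 208^8 ≡ 36^2 = 1296 ≡ 6; 11 = 8 + 2 + 1, so 208^11 ≡ 6·49·208 ≡ 92 (mod 215)
  → matches H = 92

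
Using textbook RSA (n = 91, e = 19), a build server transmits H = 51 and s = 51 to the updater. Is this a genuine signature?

s^2 ≡ 51^2 = 2601 ≡ 53
s^4 ≡ 53^2 = 2809 ≡ 79
s^8 ≡ 79^2 = 6241 ≡ 53
s^16 ≡ 53^2 = 2809 ≡ 79
19 = 16 + 2 + 1, so s^19 ≡ 79·53·51 ≡ 51 (mod 91)
51 = H, so the signature checks out.

genuine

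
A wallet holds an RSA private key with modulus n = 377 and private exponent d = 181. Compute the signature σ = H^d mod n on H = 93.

H^2 ≡ 93^2 = 8649 ≡ 355
H^4 ≡ 355^2 = 126025 ≡ 107
H^8 ≡ 107^2 = 11449 ≡ 139
H^16 ≡ 139^2 = 19321 ≡ 94
H^32 ≡ 94^2 = 8836 ≡ 165
H^64 ≡ 165^2 = 27225 ≡ 81
H^128 ≡ 81^2 = 6561 ≡ 152
181 = 128 + 32 + 16 + 4 + 1, so H^181 ≡ 152·165·94·107·93 ≡ 353 (mod 377)

353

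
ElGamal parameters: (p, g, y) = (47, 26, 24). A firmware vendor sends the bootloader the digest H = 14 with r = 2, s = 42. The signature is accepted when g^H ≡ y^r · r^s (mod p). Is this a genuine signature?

forged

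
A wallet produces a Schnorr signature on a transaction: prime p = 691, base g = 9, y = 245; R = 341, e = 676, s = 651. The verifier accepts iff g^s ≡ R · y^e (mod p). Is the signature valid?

valid

g^s mod p:
Squares mod 691: 9^1≡9, 9^2≡81, 9^4≡342, 9^8≡185, 9^16≡366, 9^32≡593, 9^64≡621, 9^128≡63, 9^256≡514, 9^512≡234
651 = 512 + 128 + 8 + 2 + 1, so 9^651 ≡ 234·63·185·81·9 ≡ 80 (mod 691)
R · y^e mod p:
Squares mod 691: 245^1≡245, 245^2≡599, 245^4≡172, 245^8≡562, 245^16≡57, 245^32≡485, 245^64≡285, 245^128≡378, 245^256≡538, 245^512≡606
676 = 512 + 128 + 32 + 4, so 245^676 ≡ 606·378·485·172 ≡ 59 (mod 691)
341·59 = 20119 ≡ 80 (mod 691)
80 ≡ 80 (mod 691); signature holds.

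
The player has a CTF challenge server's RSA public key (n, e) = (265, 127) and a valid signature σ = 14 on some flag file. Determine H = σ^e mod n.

Squares mod 265: σ^1≡14, σ^2≡196, σ^4≡256, σ^8≡81, σ^16≡201, σ^32≡121, σ^64≡66
127 = 64 + 32 + 16 + 8 + 4 + 2 + 1, so σ^127 ≡ 66·121·201·81·256·196·14 ≡ 84 (mod 265)

84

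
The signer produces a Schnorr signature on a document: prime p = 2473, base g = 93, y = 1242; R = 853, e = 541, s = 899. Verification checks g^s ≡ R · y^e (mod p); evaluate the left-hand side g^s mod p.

Squares mod 2473: 93^1≡93, 93^2≡1230, 93^4≡1897, 93^8≡394, 93^16≡1910, 93^32≡425, 93^64≡96, 93^128≡1797, 93^256≡1944, 93^512≡392
899 = 512 + 256 + 128 + 2 + 1, so 93^899 ≡ 392·1944·1797·1230·93 ≡ 2157 (mod 2473)

2157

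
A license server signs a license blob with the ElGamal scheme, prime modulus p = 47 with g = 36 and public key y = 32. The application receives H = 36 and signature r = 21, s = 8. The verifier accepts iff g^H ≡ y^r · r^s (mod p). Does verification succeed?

Left side g^H mod p:
36^36 mod 47 = 28
Right side y^r · r^s mod p:
32^21 mod 47 = 14
21^8 mod 47 = 25
14·25 = 350 ≡ 21 (mod 47)
28 ≠ 21, so verification fails.

fails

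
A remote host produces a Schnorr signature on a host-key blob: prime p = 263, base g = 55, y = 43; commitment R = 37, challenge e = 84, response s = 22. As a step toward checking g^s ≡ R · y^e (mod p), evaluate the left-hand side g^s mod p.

108

Squares mod 263: 55^1≡55, 55^2≡132, 55^4≡66, 55^8≡148, 55^16≡75
22 = 16 + 4 + 2, so 55^22 ≡ 75·66·132 ≡ 108 (mod 263)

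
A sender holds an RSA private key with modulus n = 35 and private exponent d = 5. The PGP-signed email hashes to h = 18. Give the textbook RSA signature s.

Squares mod 35: h^1≡18, h^2≡9, h^4≡11
5 = 4 + 1, so h^5 ≡ 11·18 ≡ 23 (mod 35)

23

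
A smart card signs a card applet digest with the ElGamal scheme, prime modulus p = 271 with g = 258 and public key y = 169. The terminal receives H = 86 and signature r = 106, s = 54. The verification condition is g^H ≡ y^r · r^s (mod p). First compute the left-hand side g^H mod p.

248

258^2 = 66564 ≡ 169
258^4 ≡ 169^2 = 28561 ≡ 106
258^8 ≡ 106^2 = 11236 ≡ 125
258^16 ≡ 125^2 = 15625 ≡ 178
258^32 ≡ 178^2 = 31684 ≡ 248
258^64 ≡ 248^2 = 61504 ≡ 258
86 = 64 + 16 + 4 + 2, so 258^86 ≡ 258·178·106·169 ≡ 248 (mod 271)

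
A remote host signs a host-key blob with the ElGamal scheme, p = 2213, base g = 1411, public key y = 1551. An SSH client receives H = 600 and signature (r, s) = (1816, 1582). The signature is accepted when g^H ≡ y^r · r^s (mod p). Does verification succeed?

Left side g^H mod p:
1411^2 = 1990921 ≡ 1434
1411^4 ≡ 1434^2 = 2056356 ≡ 479
1411^8 ≡ 479^2 = 229441 ≡ 1502
1411^16 ≡ 1502^2 = 2256004 ≡ 957
1411^32 ≡ 957^2 = 915849 ≡ 1880
1411^64 ≡ 1880^2 = 3534400 ≡ 239
1411^128 ≡ 239^2 = 57121 ≡ 1796
1411^256 ≡ 1796^2 = 3225616 ≡ 1275
1411^512 ≡ 1275^2 = 1625625 ≡ 1283
600 = 512 + 64 + 16 + 8, so 1411^600 ≡ 1283·239·957·1502 ≡ 218 (mod 2213)
Right side y^r · r^s mod p:
1551^2 = 2405601 ≡ 70
1551^4 ≡ 70^2 = 4900 ≡ 474
1551^8 ≡ 474^2 = 224676 ≡ 1163
1551^16 ≡ 1163^2 = 1352569 ≡ 426
1551^32 ≡ 426^2 = 181476 ≡ 10
1551^64 ≡ 10^2 = 100
1551^128 ≡ 100^2 = 10000 ≡ 1148
1551^256 ≡ 1148^2 = 1317904 ≡ 1169
1551^512 ≡ 1169^2 = 1366561 ≡ 1140
1551^1024 ≡ 1140^2 = 1299600 ≡ 569
1816 = 1024 + 512 + 256 + 16 + 8, so 1551^1816 ≡ 569·1140·1169·426·1163 ≡ 1484 (mod 2213)
1816^2 = 3297856 ≡ 486
1816^4 ≡ 486^2 = 236196 ≡ 1618
1816^8 ≡ 1618^2 = 2617924 ≡ 2158
1816^16 ≡ 2158^2 = 4656964 ≡ 812
1816^32 ≡ 812^2 = 659344 ≡ 2083
1816^64 ≡ 2083^2 = 4338889 ≡ 1409
1816^128 ≡ 1409^2 = 1985281 ≡ 220
1816^256 ≡ 220^2 = 48400 ≡ 1927
1816^512 ≡ 1927^2 = 3713329 ≡ 2128
1816^1024 ≡ 2128^2 = 4528384 ≡ 586
1582 = 1024 + 512 + 32 + 8 + 4 + 2, so 1816^1582 ≡ 586·2128·2083·2158·1618·486 ≡ 1160 (mod 2213)
1484·1160 = 1721440 ≡ 1939 (mod 2213)
218 ≠ 1939, so verification fails.

fails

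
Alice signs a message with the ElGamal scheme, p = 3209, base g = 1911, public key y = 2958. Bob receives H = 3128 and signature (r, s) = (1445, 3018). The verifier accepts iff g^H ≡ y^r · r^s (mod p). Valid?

Left side g^H mod p:
1911^3128 mod 3209 = 1840
Right side y^r · r^s mod p:
2958^1445 mod 3209 = 764
1445^3018 mod 3209 = 3077
764·3077 = 2350828 ≡ 1840 (mod 3209)
1840 ≡ 1840 (mod 3209), so the signature is genuine.

yes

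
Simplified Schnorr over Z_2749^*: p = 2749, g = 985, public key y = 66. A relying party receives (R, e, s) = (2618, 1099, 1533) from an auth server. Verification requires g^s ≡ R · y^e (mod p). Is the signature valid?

invalid

g^s mod p:
Squares mod 2749: 985^1≡985, 985^2≡2577, 985^4≡2094, 985^8≡181, 985^16≡2522, 985^32≡2047, 985^64≡733, 985^128≡1234, 985^256≡2559, 985^512≡363, 985^1024≡2566
1533 = 1024 + 256 + 128 + 64 + 32 + 16 + 8 + 4 + 1, so 985^1533 ≡ 2566·2559·1234·733·2047·2522·181·2094·985 ≡ 996 (mod 2749)
R · y^e mod p:
Squares mod 2749: 66^1≡66, 66^2≡1607, 66^4≡1138, 66^8≡265, 66^16≡1500, 66^32≡1318, 66^64≡2505, 66^128≡1807, 66^256≡2186, 66^512≡834, 66^1024≡59
1099 = 1024 + 64 + 8 + 2 + 1, so 66^1099 ≡ 59·2505·265·1607·66 ≡ 341 (mod 2749)
2618·341 = 892738 ≡ 2062 (mod 2749)
996 ≠ 2062; the check fails.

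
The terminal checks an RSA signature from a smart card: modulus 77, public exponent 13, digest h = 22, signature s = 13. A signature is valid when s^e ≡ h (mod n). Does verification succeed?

fails

s^2 ≡ 13^2 = 169 ≡ 15
s^4 ≡ 15^2 = 225 ≡ 71
s^8 ≡ 71^2 = 5041 ≡ 36
13 = 8 + 4 + 1, so s^13 ≡ 36·71·13 ≡ 41 (mod 77)
41 ≠ 22, so verification fails.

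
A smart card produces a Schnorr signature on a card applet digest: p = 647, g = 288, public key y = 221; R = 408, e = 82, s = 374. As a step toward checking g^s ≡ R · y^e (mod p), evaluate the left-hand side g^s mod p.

288^2 = 82944 ≡ 128
288^4 ≡ 128^2 = 16384 ≡ 209
288^8 ≡ 209^2 = 43681 ≡ 332
288^16 ≡ 332^2 = 110224 ≡ 234
288^32 ≡ 234^2 = 54756 ≡ 408
288^64 ≡ 408^2 = 166464 ≡ 185
288^128 ≡ 185^2 = 34225 ≡ 581
288^256 ≡ 581^2 = 337561 ≡ 474
374 = 256 + 64 + 32 + 16 + 4 + 2, so 288^374 ≡ 474·185·408·234·209·128 ≡ 378 (mod 647)

378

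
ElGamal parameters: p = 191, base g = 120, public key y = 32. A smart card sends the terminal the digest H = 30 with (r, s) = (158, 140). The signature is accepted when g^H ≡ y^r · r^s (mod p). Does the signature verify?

verifies

Left side g^H mod p:
120^2 = 14400 ≡ 75
120^4 ≡ 75^2 = 5625 ≡ 86
120^8 ≡ 86^2 = 7396 ≡ 138
120^16 ≡ 138^2 = 19044 ≡ 135
30 = 16 + 8 + 4 + 2, so 120^30 ≡ 135·138·86·75 ≡ 52 (mod 191)
Right side y^r · r^s mod p:
32^2 = 1024 ≡ 69
32^4 ≡ 69^2 = 4761 ≡ 177
32^8 ≡ 177^2 = 31329 ≡ 5
32^16 ≡ 5^2 = 25
32^32 ≡ 25^2 = 625 ≡ 52
32^64 ≡ 52^2 = 2704 ≡ 30
32^128 ≡ 30^2 = 900 ≡ 136
158 = 128 + 16 + 8 + 4 + 2, so 32^158 ≡ 136·25·5·177·69 ≡ 180 (mod 191)
158^2 = 24964 ≡ 134
158^4 ≡ 134^2 = 17956 ≡ 2
158^8 ≡ 2^2 = 4
158^16 ≡ 4^2 = 16
158^32 ≡ 16^2 = 256 ≡ 65
158^64 ≡ 65^2 = 4225 ≡ 23
158^128 ≡ 23^2 = 529 ≡ 147
140 = 128 + 8 + 4, so 158^140 ≡ 147·4·2 ≡ 30 (mod 191)
180·30 = 5400 ≡ 52 (mod 191)
52 ≡ 52 (mod 191), so the signature is genuine.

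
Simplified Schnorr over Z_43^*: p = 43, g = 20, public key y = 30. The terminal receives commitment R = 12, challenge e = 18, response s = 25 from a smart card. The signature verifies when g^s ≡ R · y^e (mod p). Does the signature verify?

verifies

g^s mod p:
20^25 mod 43 = 3
R · y^e mod p:
30^18 mod 43 = 11
12·11 = 132 ≡ 3 (mod 43)
3 ≡ 3 (mod 43); signature holds.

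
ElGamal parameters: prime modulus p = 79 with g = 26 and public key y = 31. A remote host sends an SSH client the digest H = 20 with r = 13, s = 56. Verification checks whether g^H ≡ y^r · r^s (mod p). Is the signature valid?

valid

Left side g^H mod p:
26^2 = 676 ≡ 44
26^4 ≡ 44^2 = 1936 ≡ 40
26^8 ≡ 40^2 = 1600 ≡ 20
26^16 ≡ 20^2 = 400 ≡ 5
20 = 16 + 4, so 26^20 ≡ 5·40 ≡ 42 (mod 79)
Right side y^r · r^s mod p:
31^2 = 961 ≡ 13
31^4 ≡ 13^2 = 169 ≡ 11
31^8 ≡ 11^2 = 121 ≡ 42
13 = 8 + 4 + 1, so 31^13 ≡ 42·11·31 ≡ 23 (mod 79)
13^2 = 169 ≡ 11
13^4 ≡ 11^2 = 121 ≡ 42
13^8 ≡ 42^2 = 1764 ≡ 26
13^16 ≡ 26^2 = 676 ≡ 44
13^32 ≡ 44^2 = 1936 ≡ 40
56 = 32 + 16 + 8, so 13^56 ≡ 40·44·26 ≡ 19 (mod 79)
23·19 = 437 ≡ 42 (mod 79)
42 ≡ 42 (mod 79), so the signature is genuine.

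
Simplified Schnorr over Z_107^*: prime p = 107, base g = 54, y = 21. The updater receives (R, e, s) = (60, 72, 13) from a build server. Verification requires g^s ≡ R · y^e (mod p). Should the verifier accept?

g^s mod p:
54^2 = 2916 ≡ 27
54^4 ≡ 27^2 = 729 ≡ 87
54^8 ≡ 87^2 = 7569 ≡ 79
13 = 8 + 4 + 1, so 54^13 ≡ 79·87·54 ≡ 66 (mod 107)
R · y^e mod p:
21^2 = 441 ≡ 13
21^4 ≡ 13^2 = 169 ≡ 62
21^8 ≡ 62^2 = 3844 ≡ 99
21^16 ≡ 99^2 = 9801 ≡ 64
21^32 ≡ 64^2 = 4096 ≡ 30
21^64 ≡ 30^2 = 900 ≡ 44
72 = 64 + 8, so 21^72 ≡ 44·99 ≡ 76 (mod 107)
60·76 = 4560 ≡ 66 (mod 107)
66 ≡ 66 (mod 107); signature holds.

accept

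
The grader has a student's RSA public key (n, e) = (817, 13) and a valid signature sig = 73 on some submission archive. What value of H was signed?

499

Squares mod 817: sig^1≡73, sig^2≡427, sig^4≡138, sig^8≡253
13 = 8 + 4 + 1, so sig^13 ≡ 253·138·73 ≡ 499 (mod 817)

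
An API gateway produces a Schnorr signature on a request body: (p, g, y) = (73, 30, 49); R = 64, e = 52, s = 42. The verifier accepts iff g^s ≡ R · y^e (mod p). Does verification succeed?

g^s mod p:
30^2 = 900 ≡ 24
30^4 ≡ 24^2 = 576 ≡ 65
30^8 ≡ 65^2 = 4225 ≡ 64
30^16 ≡ 64^2 = 4096 ≡ 8
30^32 ≡ 8^2 = 64
42 = 32 + 8 + 2, so 30^42 ≡ 64·64·24 ≡ 46 (mod 73)
R · y^e mod p:
49^2 = 2401 ≡ 65
49^4 ≡ 65^2 = 4225 ≡ 64
49^8 ≡ 64^2 = 4096 ≡ 8
49^16 ≡ 8^2 = 64
49^32 ≡ 64^2 = 4096 ≡ 8
52 = 32 + 16 + 4, so 49^52 ≡ 8·64·64 ≡ 64 (mod 73)
64·64 = 4096 ≡ 8 (mod 73)
46 ≠ 8; the check fails.

fails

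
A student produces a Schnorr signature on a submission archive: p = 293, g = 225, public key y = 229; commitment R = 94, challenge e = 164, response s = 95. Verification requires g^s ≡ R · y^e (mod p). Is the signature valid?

valid

g^s mod p:
225^2 = 50625 ≡ 229
225^4 ≡ 229^2 = 52441 ≡ 287
225^8 ≡ 287^2 = 82369 ≡ 36
225^16 ≡ 36^2 = 1296 ≡ 124
225^32 ≡ 124^2 = 15376 ≡ 140
225^64 ≡ 140^2 = 19600 ≡ 262
95 = 64 + 16 + 8 + 4 + 2 + 1, so 225^95 ≡ 262·124·36·287·229·225 ≡ 150 (mod 293)
R · y^e mod p:
229^2 = 52441 ≡ 287
229^4 ≡ 287^2 = 82369 ≡ 36
229^8 ≡ 36^2 = 1296 ≡ 124
229^16 ≡ 124^2 = 15376 ≡ 140
229^32 ≡ 140^2 = 19600 ≡ 262
229^64 ≡ 262^2 = 68644 ≡ 82
229^128 ≡ 82^2 = 6724 ≡ 278
164 = 128 + 32 + 4, so 229^164 ≡ 278·262·36 ≡ 39 (mod 293)
94·39 = 3666 ≡ 150 (mod 293)
150 ≡ 150 (mod 293); signature holds.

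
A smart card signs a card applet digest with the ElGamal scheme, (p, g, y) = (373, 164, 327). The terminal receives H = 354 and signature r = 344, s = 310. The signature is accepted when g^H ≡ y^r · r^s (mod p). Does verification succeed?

Left side g^H mod p:
164^354 mod 373 = 356
Right side y^r · r^s mod p:
327^344 mod 373 = 369
344^310 mod 373 = 88
369·88 = 32472 ≡ 21 (mod 373)
356 ≠ 21, so verification fails.

fails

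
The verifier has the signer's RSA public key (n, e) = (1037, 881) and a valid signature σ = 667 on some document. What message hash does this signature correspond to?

361

σ^881 mod 1037 = 361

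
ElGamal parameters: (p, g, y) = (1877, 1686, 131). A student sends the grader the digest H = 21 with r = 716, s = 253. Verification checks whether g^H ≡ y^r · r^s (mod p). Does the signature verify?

verifies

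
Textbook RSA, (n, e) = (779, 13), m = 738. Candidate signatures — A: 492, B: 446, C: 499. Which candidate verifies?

A

Candidate A: Squares mod 779: 492^1≡492, 492^2≡574, 492^4≡738, 492^8≡123; 13 = 8 + 4 + 1, so 492^13 ≡ 123·738·492 ≡ 738 (mod 779)
  → matches m = 738
Candidate B: Squares mod 779: 446^1≡446, 446^2≡271, 446^4≡215, 446^8≡264; 13 = 8 + 4 + 1, so 446^13 ≡ 264·215·446 ≡ 576 (mod 779)
Candidate C: Squares mod 779: 499^1≡499, 499^2≡500, 499^4≡720, 499^8≡365; 13 = 8 + 4 + 1, so 499^13 ≡ 365·720·499 ≡ 340 (mod 779)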